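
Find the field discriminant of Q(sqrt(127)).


For K = Q(sqrt(d)) with d squarefree: disc(K) = d if d = 1 mod 4, and disc(K) = 4d if d = 2 or 3 mod 4.
Here d = 127, and d mod 4 = 3.
d = 3 mod 4, not 1 (O_K = Z[sqrt(d)]), so disc(K) = 4d = 4 * (127) = 508

508


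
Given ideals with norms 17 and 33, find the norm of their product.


N(IJ) = N(I) * N(J)
= 17 * 33
= 561

561


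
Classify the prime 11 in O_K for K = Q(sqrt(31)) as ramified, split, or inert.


K = Q(sqrt(31)). Since d mod 4 = 3, disc(K) = 124.
Check p | disc: 124 mod 11 = 3.
p does not divide disc. Compute Legendre symbol (d/p):
9^((11-1)/2) mod 11 = 1
(d/p) = 1, so p splits: (p) = P*P' with e=1, f=1, g=2.
Therefore p is split.

split


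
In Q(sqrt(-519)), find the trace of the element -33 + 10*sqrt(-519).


Tr(a + b*sqrt(d)) = (a + b*sqrt(d)) + (a - b*sqrt(d)) = 2a
= 2 * (-33)
= -66

-66


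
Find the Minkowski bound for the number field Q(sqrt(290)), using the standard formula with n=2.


d = 290, d mod 4 = 2, so disc(K) = 4d = 1160; |disc(K)| = 1160
Real quadratic field, so n = 2, s = r2 = 0, r1 = 2
M = (n!/n^n) * (4/pi)^s * sqrt(|disc(K)|) = (2!/2^2) * (4/pi)^0 * sqrt(1160)
= 0.5 * 1.000000 * 34.058773
= 17.0294

17.0294


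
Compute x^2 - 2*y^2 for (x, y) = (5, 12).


x^2 - d*y^2
= 5^2 - 2*12^2
= 25 - 288
= -263

-263


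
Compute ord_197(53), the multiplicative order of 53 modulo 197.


We want ord_197(53), the smallest k >= 1 with 53^k = 1 mod 197.
n = 197 = 197, phi(197) = 196; the order divides phi(n).
Divisors of 196: 1, 2, 4, 7, 14, 28, 49, 98, 196
Repeated squaring mod 197: 53^1 = 53, 53^2 = 51, 53^4 = 40, 53^8 = 24, 53^16 = 182, 53^32 = 28, 53^64 = 193, 53^128 = 16
Test divisors in increasing order:
  k=1: 53^1 = 53 mod 197
  k=2: 53^2 = 51 mod 197
  k=4: 53^4 = 40 mod 197
  k=7: 53^7 = 40 * 51 * 53 = 164 mod 197
  k=14: 53^14 = 24 * 40 * 51 = 104 mod 197
  k=28: 53^28 = 182 * 24 * 40 = 178 mod 197
  k=49: 53^49 = 28 * 182 * 53 = 1 mod 197  <- first divisor giving 1
Order = 49

49


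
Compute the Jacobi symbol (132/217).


Compute (132/217) via quadratic reciprocity:
  pull out 2: (2/217) = +1  (since 217 mod 8 = 1)
  pull out 2: (2/217) = +1  (since 217 mod 8 = 1)
  reciprocity: (33/217) -> +(217/33)
  reduce: (19/33)
  reciprocity: (19/33) -> +(33/19)
  reduce: (14/19)
  pull out 2: (2/19) = -1  (since 19 mod 8 = 3)
  reciprocity: (7/19) -> -(19/7)
  reduce: (5/7)
  reciprocity: (5/7) -> +(7/5)
  reduce: (2/5)
  pull out 2: (2/5) = -1  (since 5 mod 8 = 5)
  (1/5) = 1
Product of signs = -1

-1


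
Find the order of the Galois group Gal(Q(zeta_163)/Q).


|Gal(Q(zeta_163)/Q)| = phi(163)
= 162

162


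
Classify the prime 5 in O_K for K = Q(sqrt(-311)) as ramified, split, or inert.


K = Q(sqrt(-311)). Since d mod 4 = 1, disc(K) = -311.
Check p | disc: -311 mod 5 = 4.
p does not divide disc. Compute Legendre symbol (d/p):
4^((5-1)/2) mod 5 = 1
(d/p) = 1, so p splits: (p) = P*P' with e=1, f=1, g=2.
Therefore p is split.

split


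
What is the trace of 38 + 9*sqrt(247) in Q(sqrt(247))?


Tr(a + b*sqrt(d)) = (a + b*sqrt(d)) + (a - b*sqrt(d)) = 2a
= 2 * (38)
= 76

76


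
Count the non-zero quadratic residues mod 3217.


For prime p, the number of non-zero quadratic residues is (p-1)/2.
= (3217-1)/2
= 1608

1608


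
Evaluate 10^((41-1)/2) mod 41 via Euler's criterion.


p = 41 is prime and the exponent is (p-1)/2 = 20, so by Euler's criterion 10^20 = (10/41) = +1 or -1 mod 41.
Compute by square-and-multiply:
  20 = 16 + 4 (binary 10100)
  Repeated squaring mod 41: 10^1 = 10, 10^2 = 18, 10^4 = 37, 10^8 = 16, 10^16 = 10
  10^20 = 10^16 * 10^4 = 10 * 37 mod 41
    10 * 37 = 370 = 1 mod 41
  10^20 = 1 mod 41
Result 1: 10 is a quadratic residue mod 41.
10^20 mod 41 = 1

1


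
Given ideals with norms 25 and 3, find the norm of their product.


N(IJ) = N(I) * N(J)
= 25 * 3
= 75

75


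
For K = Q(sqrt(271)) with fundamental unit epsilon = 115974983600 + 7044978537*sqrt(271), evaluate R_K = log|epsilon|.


epsilon = 115974983600 + 7044978537*sqrt(271)
= 2.3195e+11
R = ln(2.3195e+11)
= 26.1698

26.1698


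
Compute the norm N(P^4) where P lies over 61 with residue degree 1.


N(P^a) = p^(a*f)
= 61^(4*1)
= 61^4
= 13845841

13845841


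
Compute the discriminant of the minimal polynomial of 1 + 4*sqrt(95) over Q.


The element 1 + 4*sqrt(95) has minimal polynomial:
x^2 - 2*x - 1519
Discriminant = (-2)^2 - 4*(-1519)
= 4 + 6076
= 6080

6080


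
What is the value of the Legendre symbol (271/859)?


p = 859 is prime, so compute (271/859) with the reciprocity algorithm (Jacobi-symbol steps: pull out 2s via (2/n), flip via reciprocity, reduce):
  reciprocity: (271/859) -> -(859/271)
  reduce: (46/271)
  pull out 2: (2/271) = +1  (since 271 mod 8 = 7)
  reciprocity: (23/271) -> -(271/23)
  reduce: (18/23)
  pull out 2: (2/23) = +1  (since 23 mod 8 = 7)
  reciprocity: (9/23) -> +(23/9)
  reduce: (5/9)
  reciprocity: (5/9) -> +(9/5)
  reduce: (4/5)
  pull out 2: (2/5) = -1  (since 5 mod 8 = 5)
  pull out 2: (2/5) = -1  (since 5 mod 8 = 5)
  (1/5) = 1
Product of signs = 1
(271/859) = 1

1


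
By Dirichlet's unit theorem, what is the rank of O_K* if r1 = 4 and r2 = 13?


By Dirichlet's unit theorem:
rank = r1 + r2 - 1
= 4 + 13 - 1
= 16

16


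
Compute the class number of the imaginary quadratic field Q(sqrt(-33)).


K = Q(sqrt(-33)). d mod 4 = 3, so D = disc(K) = 4d = -132
h(K) equals the number of primitive reduced positive-definite forms (a, b, c) = a*x^2 + b*x*y + c*y^2 with b^2 - 4ac = D,
where reduced means |b| <= a <= c, with b >= 0 whenever |b| = a or a = c, and primitive means gcd(a, b, c) = 1.
Reduced forces 3a^2 <= |D| = 132, so 1 <= a <= 6; b must have the parity of D, and c = (b^2 - D)/(4a) must be an integer >= a.
Enumerate a = 1..6, b in [-a, a]:
  a=1: (1, 0, 33)  [1]
  a=2: (2, 2, 17)  [1]
  a=3: (3, 0, 11)  [1]
  a=4..5: none
  a=6: (6, 6, 7)  [1]
Total reduced forms: 1 + 1 + 1 + 1 = 4
h = 4

4


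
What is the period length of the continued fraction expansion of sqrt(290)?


Run the CF algorithm for sqrt(290).
a_0 = floor(sqrt(290)) = 17; set m_0=0, q_0=1.
Recurrence: m' = q*a - m,  q' = (d - m'^2)/q,  a' = floor((a_0 + m')/q').
  step 1: m=17, q=1, a=34
a_1 = 2*a_0 = 34, so the period closes here.
sqrt(290) = [17; 34]
Period length = 1

1


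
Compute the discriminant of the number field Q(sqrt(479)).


For K = Q(sqrt(d)) with d squarefree: disc(K) = d if d = 1 mod 4, and disc(K) = 4d if d = 2 or 3 mod 4.
Here d = 479, and d mod 4 = 3.
d = 3 mod 4, not 1 (O_K = Z[sqrt(d)]), so disc(K) = 4d = 4 * (479) = 1916

1916


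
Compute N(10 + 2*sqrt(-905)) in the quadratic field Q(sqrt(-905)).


N(a + b*sqrt(d)) = a^2 - d*b^2
= (10)^2 - (-905)*(2)^2
= 100 + 3620
= 3720

3720


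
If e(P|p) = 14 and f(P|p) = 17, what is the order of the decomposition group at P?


|D_P| = e * f
= 14 * 17
= 238

238


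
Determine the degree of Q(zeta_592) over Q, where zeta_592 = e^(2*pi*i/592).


The degree equals Euler's totient phi(592).
592 = 2^4 * 37
phi(592) = 288

288


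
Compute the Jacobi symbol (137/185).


Compute (137/185) via quadratic reciprocity:
  reciprocity: (137/185) -> +(185/137)
  reduce: (48/137)
  pull out 2: (2/137) = +1  (since 137 mod 8 = 1)
  pull out 2: (2/137) = +1  (since 137 mod 8 = 1)
  pull out 2: (2/137) = +1  (since 137 mod 8 = 1)
  pull out 2: (2/137) = +1  (since 137 mod 8 = 1)
  reciprocity: (3/137) -> +(137/3)
  reduce: (2/3)
  pull out 2: (2/3) = -1  (since 3 mod 8 = 3)
  (1/3) = 1
Product of signs = -1

-1


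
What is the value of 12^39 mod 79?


p = 79 is prime and the exponent is (p-1)/2 = 39, so by Euler's criterion 12^39 = (12/79) = +1 or -1 mod 79.
Compute by square-and-multiply:
  39 = 32 + 4 + 2 + 1 (binary 100111)
  Repeated squaring mod 79: 12^1 = 12, 12^2 = 65, 12^4 = 38, 12^8 = 22, 12^16 = 10, 12^32 = 21
  12^39 = 12^32 * 12^4 * 12^2 * 12^1 = 21 * 38 * 65 * 12 mod 79
    21 * 38 = 798 = 8 mod 79
    8 * 65 = 520 = 46 mod 79
    46 * 12 = 552 = 78 mod 79
  12^39 = 78 mod 79
Result 78 = p - 1 = -1 mod 79: 12 is a quadratic non-residue mod 79. As a residue in [0, p-1] the value is 78.
12^39 mod 79 = 78

78


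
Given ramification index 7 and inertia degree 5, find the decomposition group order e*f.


|D_P| = e * f
= 7 * 5
= 35

35


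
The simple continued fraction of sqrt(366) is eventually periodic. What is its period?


Run the CF algorithm for sqrt(366).
a_0 = floor(sqrt(366)) = 19; set m_0=0, q_0=1.
Recurrence: m' = q*a - m,  q' = (d - m'^2)/q,  a' = floor((a_0 + m')/q').
  step 1: m=19, q=5, a=7
  step 2: m=16, q=22, a=1
  step 3: m=6, q=15, a=1
  step 4: m=9, q=19, a=1
  step 5: m=10, q=14, a=2
  step 6: m=18, q=3, a=12
  step 7: m=18, q=14, a=2
  step 8: m=10, q=19, a=1
  step 9: m=9, q=15, a=1
  step 10: m=6, q=22, a=1
  step 11: m=16, q=5, a=7
  step 12: m=19, q=1, a=38
a_12 = 2*a_0 = 38, so the period closes here.
sqrt(366) = [19; 7, 1, 1, 1, 2, 12, 2, 1, 1, 1, 7, 38]
Period length = 12

12


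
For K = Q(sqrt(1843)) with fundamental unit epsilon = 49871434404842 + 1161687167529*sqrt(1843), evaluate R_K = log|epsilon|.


epsilon = 49871434404842 + 1161687167529*sqrt(1843)
= 9.9743e+13
R = ln(9.9743e+13)
= 32.2336

32.2336


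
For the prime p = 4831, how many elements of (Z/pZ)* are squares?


For prime p, the number of non-zero quadratic residues is (p-1)/2.
= (4831-1)/2
= 2415

2415


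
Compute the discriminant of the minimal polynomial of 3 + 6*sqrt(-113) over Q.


The element 3 + 6*sqrt(-113) has minimal polynomial:
x^2 - 6*x + 4077
Discriminant = (-6)^2 - 4*(4077)
= 36 - 16308
= -16272

-16272


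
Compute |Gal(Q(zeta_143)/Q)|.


|Gal(Q(zeta_143)/Q)| = phi(143)
= 120

120


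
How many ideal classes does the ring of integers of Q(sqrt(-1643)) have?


K = Q(sqrt(-1643)). d mod 4 = 1, so D = disc(K) = d = -1643
h(K) equals the number of primitive reduced positive-definite forms (a, b, c) = a*x^2 + b*x*y + c*y^2 with b^2 - 4ac = D,
where reduced means |b| <= a <= c, with b >= 0 whenever |b| = a or a = c, and primitive means gcd(a, b, c) = 1.
Reduced forces 3a^2 <= |D| = 1643, so 1 <= a <= 23; b must have the parity of D, and c = (b^2 - D)/(4a) must be an integer >= a.
Enumerate a = 1..23, b in [-a, a]:
  a=1: (1, 1, 411)  [1]
  a=2: none
  a=3: (3, -1, 137), (3, 1, 137)  [2]
  a=4..6: none
  a=7: (7, -3, 59), (7, 3, 59)  [2]
  a=8: none
  a=9: (9, -7, 47), (9, 7, 47)  [2]
  a=10..20: none
  a=21: (21, -17, 23), (21, 11, 21), (21, 17, 23)  [3]
  a=22..23: none
Total reduced forms: 1 + 2 + 2 + 2 + 3 = 10
h = 10

10


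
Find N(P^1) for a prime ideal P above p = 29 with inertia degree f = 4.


N(P^a) = p^(a*f)
= 29^(1*4)
= 29^4
= 707281

707281


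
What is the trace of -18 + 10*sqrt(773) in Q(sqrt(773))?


Tr(a + b*sqrt(d)) = (a + b*sqrt(d)) + (a - b*sqrt(d)) = 2a
= 2 * (-18)
= -36

-36


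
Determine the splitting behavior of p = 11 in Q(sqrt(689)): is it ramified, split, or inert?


K = Q(sqrt(689)). Since d mod 4 = 1, disc(K) = 689.
Check p | disc: 689 mod 11 = 7.
p does not divide disc. Compute Legendre symbol (d/p):
7^((11-1)/2) mod 11 = -1
(d/p) = -1, so p is inert: (p) stays prime with e=1, f=2, g=1.
Therefore p is inert.

inert


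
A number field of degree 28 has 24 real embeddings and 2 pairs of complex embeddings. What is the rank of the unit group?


By Dirichlet's unit theorem:
rank = r1 + r2 - 1
= 24 + 2 - 1
= 25

25


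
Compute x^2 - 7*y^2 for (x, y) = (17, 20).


x^2 - d*y^2
= 17^2 - 7*20^2
= 289 - 2800
= -2511

-2511


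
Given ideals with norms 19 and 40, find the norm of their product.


N(IJ) = N(I) * N(J)
= 19 * 40
= 760

760


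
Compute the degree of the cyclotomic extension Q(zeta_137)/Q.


The degree equals Euler's totient phi(137).
137 = 137
phi(137) = 136

136


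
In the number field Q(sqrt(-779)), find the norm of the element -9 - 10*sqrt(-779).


N(a + b*sqrt(d)) = a^2 - d*b^2
= (-9)^2 - (-779)*(-10)^2
= 81 + 77900
= 77981

77981


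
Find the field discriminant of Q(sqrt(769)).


For K = Q(sqrt(d)) with d squarefree: disc(K) = d if d = 1 mod 4, and disc(K) = 4d if d = 2 or 3 mod 4.
Here d = 769, and d mod 4 = 1.
d = 1 mod 4 (O_K = Z[(1+sqrt(d))/2]), so disc(K) = d = 769

769


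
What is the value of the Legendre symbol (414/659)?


p = 659 is prime, so compute (414/659) with the reciprocity algorithm (Jacobi-symbol steps: pull out 2s via (2/n), flip via reciprocity, reduce):
  pull out 2: (2/659) = -1  (since 659 mod 8 = 3)
  reciprocity: (207/659) -> -(659/207)
  reduce: (38/207)
  pull out 2: (2/207) = +1  (since 207 mod 8 = 7)
  reciprocity: (19/207) -> -(207/19)
  reduce: (17/19)
  reciprocity: (17/19) -> +(19/17)
  reduce: (2/17)
  pull out 2: (2/17) = +1  (since 17 mod 8 = 1)
  (1/17) = 1
Product of signs = -1
(414/659) = -1

-1


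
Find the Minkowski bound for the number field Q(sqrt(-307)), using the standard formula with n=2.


d = -307, d mod 4 = 1, so disc(K) = d = -307; |disc(K)| = 307
Imaginary quadratic field, so n = 2, s = r2 = 1, r1 = 0
M = (n!/n^n) * (4/pi)^s * sqrt(|disc(K)|) = (2!/2^2) * (4/pi)^1 * sqrt(307)
= 0.5 * 1.273240 * 17.521415
= 11.1545

11.1545


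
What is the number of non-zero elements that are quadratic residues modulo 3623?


For prime p, the number of non-zero quadratic residues is (p-1)/2.
= (3623-1)/2
= 1811

1811


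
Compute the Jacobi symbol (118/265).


Compute (118/265) via quadratic reciprocity:
  pull out 2: (2/265) = +1  (since 265 mod 8 = 1)
  reciprocity: (59/265) -> +(265/59)
  reduce: (29/59)
  reciprocity: (29/59) -> +(59/29)
  reduce: (1/29)
  (1/29) = 1
Product of signs = 1

1


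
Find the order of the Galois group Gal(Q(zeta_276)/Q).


|Gal(Q(zeta_276)/Q)| = phi(276)
= 88

88


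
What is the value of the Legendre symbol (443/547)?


p = 547 is prime, so compute (443/547) with the reciprocity algorithm (Jacobi-symbol steps: pull out 2s via (2/n), flip via reciprocity, reduce):
  reciprocity: (443/547) -> -(547/443)
  reduce: (104/443)
  pull out 2: (2/443) = -1  (since 443 mod 8 = 3)
  pull out 2: (2/443) = -1  (since 443 mod 8 = 3)
  pull out 2: (2/443) = -1  (since 443 mod 8 = 3)
  reciprocity: (13/443) -> +(443/13)
  reduce: (1/13)
  (1/13) = 1
Product of signs = 1
(443/547) = 1

1


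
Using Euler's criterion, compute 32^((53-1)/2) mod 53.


p = 53 is prime and the exponent is (p-1)/2 = 26, so by Euler's criterion 32^26 = (32/53) = +1 or -1 mod 53.
Compute by square-and-multiply:
  26 = 16 + 8 + 2 (binary 11010)
  Repeated squaring mod 53: 32^1 = 32, 32^2 = 17, 32^4 = 24, 32^8 = 46, 32^16 = 49
  32^26 = 32^16 * 32^8 * 32^2 = 49 * 46 * 17 mod 53
    49 * 46 = 2254 = 28 mod 53
    28 * 17 = 476 = 52 mod 53
  32^26 = 52 mod 53
Result 52 = p - 1 = -1 mod 53: 32 is a quadratic non-residue mod 53. As a residue in [0, p-1] the value is 52.
32^26 mod 53 = 52

52


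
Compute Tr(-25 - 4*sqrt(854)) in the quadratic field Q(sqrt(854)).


Tr(a + b*sqrt(d)) = (a + b*sqrt(d)) + (a - b*sqrt(d)) = 2a
= 2 * (-25)
= -50

-50


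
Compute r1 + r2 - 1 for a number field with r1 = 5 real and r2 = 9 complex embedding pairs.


By Dirichlet's unit theorem:
rank = r1 + r2 - 1
= 5 + 9 - 1
= 13

13


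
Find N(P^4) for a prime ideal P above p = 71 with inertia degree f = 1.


N(P^a) = p^(a*f)
= 71^(4*1)
= 71^4
= 25411681

25411681


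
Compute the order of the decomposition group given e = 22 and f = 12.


|D_P| = e * f
= 22 * 12
= 264

264


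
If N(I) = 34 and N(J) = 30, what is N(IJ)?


N(IJ) = N(I) * N(J)
= 34 * 30
= 1020

1020


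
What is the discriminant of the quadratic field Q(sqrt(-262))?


For K = Q(sqrt(d)) with d squarefree: disc(K) = d if d = 1 mod 4, and disc(K) = 4d if d = 2 or 3 mod 4.
Here d = -262, and d mod 4 = 2.
d = 2 mod 4, not 1 (O_K = Z[sqrt(d)]), so disc(K) = 4d = 4 * (-262) = -1048

-1048


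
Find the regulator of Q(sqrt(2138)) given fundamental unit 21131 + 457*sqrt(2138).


epsilon = 21131 + 457*sqrt(2138)
= 42262.0000
R = ln(42262.0000)
= 10.6516

10.6516


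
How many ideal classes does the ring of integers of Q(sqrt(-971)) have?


K = Q(sqrt(-971)). d mod 4 = 1, so D = disc(K) = d = -971
h(K) equals the number of primitive reduced positive-definite forms (a, b, c) = a*x^2 + b*x*y + c*y^2 with b^2 - 4ac = D,
where reduced means |b| <= a <= c, with b >= 0 whenever |b| = a or a = c, and primitive means gcd(a, b, c) = 1.
Reduced forces 3a^2 <= |D| = 971, so 1 <= a <= 17; b must have the parity of D, and c = (b^2 - D)/(4a) must be an integer >= a.
Enumerate a = 1..17, b in [-a, a]:
  a=1: (1, 1, 243)  [1]
  a=2: none
  a=3: (3, -1, 81), (3, 1, 81)  [2]
  a=4: none
  a=5: (5, -3, 49), (5, 3, 49)  [2]
  a=6: none
  a=7: (7, -3, 35), (7, 3, 35)  [2]
  a=8: none
  a=9: (9, -1, 27), (9, 1, 27)  [2]
  a=10..12: none
  a=13: (13, -11, 21), (13, 11, 21)  [2]
  a=14: none
  a=15: (15, -13, 19), (15, -7, 17), (15, 7, 17), (15, 13, 19)  [4]
  a=16..17: none
Total reduced forms: 1 + 2 + 2 + 2 + 2 + 2 + 4 = 15
h = 15

15


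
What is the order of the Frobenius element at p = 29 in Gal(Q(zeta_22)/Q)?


The Frobenius at p in Gal(Q(zeta_n)/Q) = (Z/nZ)* is the class of p, so its order is ord_22(29), the smallest k >= 1 with 29^k = 1 mod 22.
n = 22 = 2 * 11, phi(22) = 10; the order divides phi(n).
Divisors of 10: 1, 2, 5, 10
Repeated squaring mod 22: 29^1 = 7, 29^2 = 5, 29^4 = 3, 29^8 = 9
Test divisors in increasing order:
  k=1: 29^1 = 7 mod 22
  k=2: 29^2 = 5 mod 22
  k=5: 29^5 = 3 * 7 = 21 mod 22
  k=10: 29^10 = 9 * 5 = 1 mod 22  <- first divisor giving 1
Order = 10

10


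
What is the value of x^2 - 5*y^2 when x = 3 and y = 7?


x^2 - d*y^2
= 3^2 - 5*7^2
= 9 - 245
= -236

-236


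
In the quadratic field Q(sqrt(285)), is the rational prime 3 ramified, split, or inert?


K = Q(sqrt(285)). Since d mod 4 = 1, disc(K) = 285.
Check p | disc: 285 mod 3 = 0.
p divides disc, so p ramifies: (p) = P^2 with e=2, f=1, g=1.
Therefore p is ramified.

ramified


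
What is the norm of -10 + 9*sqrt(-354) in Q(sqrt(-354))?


N(a + b*sqrt(d)) = a^2 - d*b^2
= (-10)^2 - (-354)*(9)^2
= 100 + 28674
= 28774

28774


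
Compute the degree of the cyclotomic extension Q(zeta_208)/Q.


The degree equals Euler's totient phi(208).
208 = 2^4 * 13
phi(208) = 96

96


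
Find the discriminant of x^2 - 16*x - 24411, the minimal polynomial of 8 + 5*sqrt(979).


The element 8 + 5*sqrt(979) has minimal polynomial:
x^2 - 16*x - 24411
Discriminant = (-16)^2 - 4*(-24411)
= 256 + 97644
= 97900

97900


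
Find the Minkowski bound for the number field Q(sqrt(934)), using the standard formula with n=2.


d = 934, d mod 4 = 2, so disc(K) = 4d = 3736; |disc(K)| = 3736
Real quadratic field, so n = 2, s = r2 = 0, r1 = 2
M = (n!/n^n) * (4/pi)^s * sqrt(|disc(K)|) = (2!/2^2) * (4/pi)^0 * sqrt(3736)
= 0.5 * 1.000000 * 61.122827
= 30.5614

30.5614


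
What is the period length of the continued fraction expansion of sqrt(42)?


Run the CF algorithm for sqrt(42).
a_0 = floor(sqrt(42)) = 6; set m_0=0, q_0=1.
Recurrence: m' = q*a - m,  q' = (d - m'^2)/q,  a' = floor((a_0 + m')/q').
  step 1: m=6, q=6, a=2
  step 2: m=6, q=1, a=12
a_2 = 2*a_0 = 12, so the period closes here.
sqrt(42) = [6; 2, 12]
Period length = 2

2


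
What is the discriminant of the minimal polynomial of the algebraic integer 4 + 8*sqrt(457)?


The element 4 + 8*sqrt(457) has minimal polynomial:
x^2 - 8*x - 29232
Discriminant = (-8)^2 - 4*(-29232)
= 64 + 116928
= 116992

116992


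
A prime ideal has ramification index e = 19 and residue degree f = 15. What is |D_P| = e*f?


|D_P| = e * f
= 19 * 15
= 285

285


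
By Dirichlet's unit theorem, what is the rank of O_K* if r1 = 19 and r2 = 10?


By Dirichlet's unit theorem:
rank = r1 + r2 - 1
= 19 + 10 - 1
= 28

28


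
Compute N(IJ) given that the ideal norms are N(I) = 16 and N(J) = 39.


N(IJ) = N(I) * N(J)
= 16 * 39
= 624

624


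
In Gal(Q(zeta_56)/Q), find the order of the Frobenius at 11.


The Frobenius at p in Gal(Q(zeta_n)/Q) = (Z/nZ)* is the class of p, so its order is ord_56(11), the smallest k >= 1 with 11^k = 1 mod 56.
n = 56 = 2^3 * 7, phi(56) = 24; the order divides phi(n).
Divisors of 24: 1, 2, 3, 4, 6, 8, 12, 24
Repeated squaring mod 56: 11^1 = 11, 11^2 = 9, 11^4 = 25, 11^8 = 9, 11^16 = 25
Test divisors in increasing order:
  k=1: 11^1 = 11 mod 56
  k=2: 11^2 = 9 mod 56
  k=3: 11^3 = 9 * 11 = 43 mod 56
  k=4: 11^4 = 25 mod 56
  k=6: 11^6 = 25 * 9 = 1 mod 56  <- first divisor giving 1
Order = 6

6


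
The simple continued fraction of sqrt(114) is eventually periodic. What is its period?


Run the CF algorithm for sqrt(114).
a_0 = floor(sqrt(114)) = 10; set m_0=0, q_0=1.
Recurrence: m' = q*a - m,  q' = (d - m'^2)/q,  a' = floor((a_0 + m')/q').
  step 1: m=10, q=14, a=1
  step 2: m=4, q=7, a=2
  step 3: m=10, q=2, a=10
  step 4: m=10, q=7, a=2
  step 5: m=4, q=14, a=1
  step 6: m=10, q=1, a=20
a_6 = 2*a_0 = 20, so the period closes here.
sqrt(114) = [10; 1, 2, 10, 2, 1, 20]
Period length = 6

6


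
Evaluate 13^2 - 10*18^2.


x^2 - d*y^2
= 13^2 - 10*18^2
= 169 - 3240
= -3071

-3071


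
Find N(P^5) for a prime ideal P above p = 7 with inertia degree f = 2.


N(P^a) = p^(a*f)
= 7^(5*2)
= 7^10
= 282475249

282475249


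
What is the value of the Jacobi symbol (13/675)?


Compute (13/675) via quadratic reciprocity:
  reciprocity: (13/675) -> +(675/13)
  reduce: (12/13)
  pull out 2: (2/13) = -1  (since 13 mod 8 = 5)
  pull out 2: (2/13) = -1  (since 13 mod 8 = 5)
  reciprocity: (3/13) -> +(13/3)
  reduce: (1/3)
  (1/3) = 1
Product of signs = 1

1


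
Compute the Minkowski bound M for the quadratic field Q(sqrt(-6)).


d = -6, d mod 4 = 2, so disc(K) = 4d = -24; |disc(K)| = 24
Imaginary quadratic field, so n = 2, s = r2 = 1, r1 = 0
M = (n!/n^n) * (4/pi)^s * sqrt(|disc(K)|) = (2!/2^2) * (4/pi)^1 * sqrt(24)
= 0.5 * 1.273240 * 4.898979
= 3.1188

3.1188


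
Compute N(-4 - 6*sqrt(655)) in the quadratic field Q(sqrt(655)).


N(a + b*sqrt(d)) = a^2 - d*b^2
= (-4)^2 - (655)*(-6)^2
= 16 - 23580
= -23564

-23564


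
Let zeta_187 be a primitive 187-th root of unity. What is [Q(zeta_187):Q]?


The degree equals Euler's totient phi(187).
187 = 11 * 17
phi(187) = 160

160


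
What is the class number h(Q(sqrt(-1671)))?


K = Q(sqrt(-1671)). d mod 4 = 1, so D = disc(K) = d = -1671
h(K) equals the number of primitive reduced positive-definite forms (a, b, c) = a*x^2 + b*x*y + c*y^2 with b^2 - 4ac = D,
where reduced means |b| <= a <= c, with b >= 0 whenever |b| = a or a = c, and primitive means gcd(a, b, c) = 1.
Reduced forces 3a^2 <= |D| = 1671, so 1 <= a <= 23; b must have the parity of D, and c = (b^2 - D)/(4a) must be an integer >= a.
Enumerate a = 1..23, b in [-a, a]:
  a=1: (1, 1, 418)  [1]
  a=2: (2, -1, 209), (2, 1, 209)  [2]
  a=3: (3, 3, 140)  [1]
  a=4: (4, -3, 105), (4, 3, 105)  [2]
  a=5: (5, -3, 84), (5, 3, 84)  [2]
  a=6: (6, -3, 70), (6, 3, 70)  [2]
  a=7: (7, -3, 60), (7, 3, 60)  [2]
  a=8: (8, -5, 53), (8, 5, 53)  [2]
  a=9: none
  a=10: (10, -7, 43), (10, -3, 42), (10, 3, 42), (10, 7, 43)  [4]
  a=11: (11, -1, 38), (11, 1, 38)  [2]
  a=12: (12, -3, 35), (12, 3, 35)  [2]
  a=13: none
  a=14: (14, -11, 32), (14, -3, 30), (14, 3, 30), (14, 11, 32)  [4]
  a=15: (15, -3, 28), (15, 3, 28)  [2]
  a=16: (16, -11, 28), (16, 11, 28)  [2]
  a=17..18: none
  a=19: (19, -1, 22), (19, 1, 22)  [2]
  a=20: (20, -13, 23), (20, -3, 21), (20, 3, 21), (20, 13, 23)  [4]
  a=21: none
  a=22: (22, -21, 24), (22, 21, 24)  [2]
  a=23: none
Total reduced forms: 1 + 2 + 1 + 2 + 2 + 2 + 2 + 2 + 4 + 2 + 2 + 4 + 2 + 2 + 2 + 4 + 2 = 38
h = 38

38


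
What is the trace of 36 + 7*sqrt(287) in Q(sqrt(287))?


Tr(a + b*sqrt(d)) = (a + b*sqrt(d)) + (a - b*sqrt(d)) = 2a
= 2 * (36)
= 72

72


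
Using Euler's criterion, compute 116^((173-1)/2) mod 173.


p = 173 is prime and the exponent is (p-1)/2 = 86, so by Euler's criterion 116^86 = (116/173) = +1 or -1 mod 173.
Compute by square-and-multiply:
  86 = 64 + 16 + 4 + 2 (binary 1010110)
  Repeated squaring mod 173: 116^1 = 116, 116^2 = 135, 116^4 = 60, 116^8 = 140, 116^16 = 51, 116^32 = 6, 116^64 = 36
  116^86 = 116^64 * 116^16 * 116^4 * 116^2 = 36 * 51 * 60 * 135 mod 173
    36 * 51 = 1836 = 106 mod 173
    106 * 60 = 6360 = 132 mod 173
    132 * 135 = 17820 = 1 mod 173
  116^86 = 1 mod 173
Result 1: 116 is a quadratic residue mod 173.
116^86 mod 173 = 1

1


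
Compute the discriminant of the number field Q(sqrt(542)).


For K = Q(sqrt(d)) with d squarefree: disc(K) = d if d = 1 mod 4, and disc(K) = 4d if d = 2 or 3 mod 4.
Here d = 542, and d mod 4 = 2.
d = 2 mod 4, not 1 (O_K = Z[sqrt(d)]), so disc(K) = 4d = 4 * (542) = 2168

2168


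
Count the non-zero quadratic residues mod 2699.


For prime p, the number of non-zero quadratic residues is (p-1)/2.
= (2699-1)/2
= 1349

1349


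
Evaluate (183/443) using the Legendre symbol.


p = 443 is prime, so compute (183/443) with the reciprocity algorithm (Jacobi-symbol steps: pull out 2s via (2/n), flip via reciprocity, reduce):
  reciprocity: (183/443) -> -(443/183)
  reduce: (77/183)
  reciprocity: (77/183) -> +(183/77)
  reduce: (29/77)
  reciprocity: (29/77) -> +(77/29)
  reduce: (19/29)
  reciprocity: (19/29) -> +(29/19)
  reduce: (10/19)
  pull out 2: (2/19) = -1  (since 19 mod 8 = 3)
  reciprocity: (5/19) -> +(19/5)
  reduce: (4/5)
  pull out 2: (2/5) = -1  (since 5 mod 8 = 5)
  pull out 2: (2/5) = -1  (since 5 mod 8 = 5)
  (1/5) = 1
Product of signs = 1
(183/443) = 1

1


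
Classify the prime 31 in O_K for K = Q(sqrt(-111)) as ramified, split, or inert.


K = Q(sqrt(-111)). Since d mod 4 = 1, disc(K) = -111.
Check p | disc: -111 mod 31 = 13.
p does not divide disc. Compute Legendre symbol (d/p):
13^((31-1)/2) mod 31 = -1
(d/p) = -1, so p is inert: (p) stays prime with e=1, f=2, g=1.
Therefore p is inert.

inert


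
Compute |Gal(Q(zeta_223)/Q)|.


|Gal(Q(zeta_223)/Q)| = phi(223)
= 222

222


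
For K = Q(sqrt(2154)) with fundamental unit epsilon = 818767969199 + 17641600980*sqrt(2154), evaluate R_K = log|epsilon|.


epsilon = 818767969199 + 17641600980*sqrt(2154)
= 1.6375e+12
R = ln(1.6375e+12)
= 28.1242

28.1242


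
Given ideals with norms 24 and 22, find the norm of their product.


N(IJ) = N(I) * N(J)
= 24 * 22
= 528

528


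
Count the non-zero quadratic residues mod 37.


For prime p, the number of non-zero quadratic residues is (p-1)/2.
= (37-1)/2
= 18

18


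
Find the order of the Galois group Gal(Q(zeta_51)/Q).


|Gal(Q(zeta_51)/Q)| = phi(51)
= 32

32


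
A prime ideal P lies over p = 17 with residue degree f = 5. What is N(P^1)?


N(P^a) = p^(a*f)
= 17^(1*5)
= 17^5
= 1419857

1419857


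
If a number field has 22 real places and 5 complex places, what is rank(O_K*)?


By Dirichlet's unit theorem:
rank = r1 + r2 - 1
= 22 + 5 - 1
= 26

26


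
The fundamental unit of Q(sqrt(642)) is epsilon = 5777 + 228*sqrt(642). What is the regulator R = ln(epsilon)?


epsilon = 5777 + 228*sqrt(642)
= 11553.9999
R = ln(11553.9999)
= 9.3548

9.3548


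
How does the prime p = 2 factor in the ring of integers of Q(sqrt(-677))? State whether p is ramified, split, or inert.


K = Q(sqrt(-677)). Since d mod 4 = 3, disc(K) = -2708.
Check p | disc: -2708 mod 2 = 0.
p divides disc, so p ramifies: (p) = P^2 with e=2, f=1, g=1.
Therefore p is ramified.

ramified


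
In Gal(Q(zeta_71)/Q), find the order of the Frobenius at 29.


The Frobenius at p in Gal(Q(zeta_n)/Q) = (Z/nZ)* is the class of p, so its order is ord_71(29), the smallest k >= 1 with 29^k = 1 mod 71.
n = 71 = 71, phi(71) = 70; the order divides phi(n).
Divisors of 70: 1, 2, 5, 7, 10, 14, 35, 70
Repeated squaring mod 71: 29^1 = 29, 29^2 = 60, 29^4 = 50, 29^8 = 15, 29^16 = 12, 29^32 = 2, 29^64 = 4
Test divisors in increasing order:
  k=1: 29^1 = 29 mod 71
  k=2: 29^2 = 60 mod 71
  k=5: 29^5 = 50 * 29 = 30 mod 71
  k=7: 29^7 = 50 * 60 * 29 = 25 mod 71
  k=10: 29^10 = 15 * 60 = 48 mod 71
  k=14: 29^14 = 15 * 50 * 60 = 57 mod 71
  k=35: 29^35 = 2 * 60 * 29 = 1 mod 71  <- first divisor giving 1
Order = 35

35


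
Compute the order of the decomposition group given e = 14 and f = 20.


|D_P| = e * f
= 14 * 20
= 280

280


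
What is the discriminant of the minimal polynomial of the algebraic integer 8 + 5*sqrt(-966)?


The element 8 + 5*sqrt(-966) has minimal polynomial:
x^2 - 16*x + 24214
Discriminant = (-16)^2 - 4*(24214)
= 256 - 96856
= -96600

-96600


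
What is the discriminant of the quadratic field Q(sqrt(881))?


For K = Q(sqrt(d)) with d squarefree: disc(K) = d if d = 1 mod 4, and disc(K) = 4d if d = 2 or 3 mod 4.
Here d = 881, and d mod 4 = 1.
d = 1 mod 4 (O_K = Z[(1+sqrt(d))/2]), so disc(K) = d = 881

881


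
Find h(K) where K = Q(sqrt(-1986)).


K = Q(sqrt(-1986)). d mod 4 = 2, so D = disc(K) = 4d = -7944
h(K) equals the number of primitive reduced positive-definite forms (a, b, c) = a*x^2 + b*x*y + c*y^2 with b^2 - 4ac = D,
where reduced means |b| <= a <= c, with b >= 0 whenever |b| = a or a = c, and primitive means gcd(a, b, c) = 1.
Reduced forces 3a^2 <= |D| = 7944, so 1 <= a <= 51; b must have the parity of D, and c = (b^2 - D)/(4a) must be an integer >= a.
Enumerate a = 1..51, b in [-a, a]:
  a=1: (1, 0, 1986)  [1]
  a=2: (2, 0, 993)  [1]
  a=3: (3, 0, 662)  [1]
  a=4: none
  a=5: (5, -4, 398), (5, 4, 398)  [2]
  a=6: (6, 0, 331)  [1]
  a=7: (7, -6, 285), (7, 6, 285)  [2]
  a=8..9: none
  a=10: (10, -4, 199), (10, 4, 199)  [2]
  a=11: (11, -8, 182), (11, 8, 182)  [2]
  a=12: none
  a=13: (13, -8, 154), (13, 8, 154)  [2]
  a=14: (14, -8, 143), (14, 8, 143)  [2]
  a=15: (15, -6, 133), (15, 6, 133)  [2]
  a=16..18: none
  a=19: (19, -6, 105), (19, 6, 105)  [2]
  a=20: none
  a=21: (21, -6, 95), (21, 6, 95)  [2]
  a=22: (22, -8, 91), (22, 8, 91)  [2]
  a=23..24: none
  a=25: (25, -16, 82), (25, 16, 82)  [2]
  a=26: (26, -8, 77), (26, 8, 77)  [2]
  a=27..29: none
  a=30: (30, -24, 71), (30, 24, 71)  [2]
  a=31..32: none
  a=33: (33, -30, 67), (33, 30, 67)  [2]
  a=34: none
  a=35: (35, -34, 65), (35, -6, 57), (35, 6, 57), (35, 34, 65)  [4]
  a=36: none
  a=37: (37, -14, 55), (37, 14, 55)  [2]
  a=38: (38, -32, 59), (38, 32, 59)  [2]
  a=39: (39, -18, 53), (39, 18, 53)  [2]
  a=40: none
  a=41: (41, -16, 50), (41, 16, 50)  [2]
  a=42: (42, -36, 55), (42, 36, 55)  [2]
  a=43: (43, -22, 49), (43, 22, 49)  [2]
  a=44..51: none
Total reduced forms: 1 + 1 + 1 + 2 + 1 + 2 + 2 + 2 + 2 + 2 + 2 + 2 + 2 + 2 + 2 + 2 + 2 + 2 + 4 + 2 + 2 + 2 + 2 + 2 + 2 = 48
h = 48

48


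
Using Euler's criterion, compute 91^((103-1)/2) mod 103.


p = 103 is prime and the exponent is (p-1)/2 = 51, so by Euler's criterion 91^51 = (91/103) = +1 or -1 mod 103.
Compute by square-and-multiply:
  51 = 32 + 16 + 2 + 1 (binary 110011)
  Repeated squaring mod 103: 91^1 = 91, 91^2 = 41, 91^4 = 33, 91^8 = 59, 91^16 = 82, 91^32 = 29
  91^51 = 91^32 * 91^16 * 91^2 * 91^1 = 29 * 82 * 41 * 91 mod 103
    29 * 82 = 2378 = 9 mod 103
    9 * 41 = 369 = 60 mod 103
    60 * 91 = 5460 = 1 mod 103
  91^51 = 1 mod 103
Result 1: 91 is a quadratic residue mod 103.
91^51 mod 103 = 1

1


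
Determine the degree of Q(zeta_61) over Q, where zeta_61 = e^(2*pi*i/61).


The degree equals Euler's totient phi(61).
61 = 61
phi(61) = 60

60


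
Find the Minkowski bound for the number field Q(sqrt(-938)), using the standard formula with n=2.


d = -938, d mod 4 = 2, so disc(K) = 4d = -3752; |disc(K)| = 3752
Imaginary quadratic field, so n = 2, s = r2 = 1, r1 = 0
M = (n!/n^n) * (4/pi)^s * sqrt(|disc(K)|) = (2!/2^2) * (4/pi)^1 * sqrt(3752)
= 0.5 * 1.273240 * 61.253571
= 38.9952

38.9952


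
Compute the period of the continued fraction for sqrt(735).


Run the CF algorithm for sqrt(735).
a_0 = floor(sqrt(735)) = 27; set m_0=0, q_0=1.
Recurrence: m' = q*a - m,  q' = (d - m'^2)/q,  a' = floor((a_0 + m')/q').
  step 1: m=27, q=6, a=9
  step 2: m=27, q=1, a=54
a_2 = 2*a_0 = 54, so the period closes here.
sqrt(735) = [27; 9, 54]
Period length = 2

2


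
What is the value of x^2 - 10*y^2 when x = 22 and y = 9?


x^2 - d*y^2
= 22^2 - 10*9^2
= 484 - 810
= -326

-326


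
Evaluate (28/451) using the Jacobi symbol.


Compute (28/451) via quadratic reciprocity:
  pull out 2: (2/451) = -1  (since 451 mod 8 = 3)
  pull out 2: (2/451) = -1  (since 451 mod 8 = 3)
  reciprocity: (7/451) -> -(451/7)
  reduce: (3/7)
  reciprocity: (3/7) -> -(7/3)
  reduce: (1/3)
  (1/3) = 1
Product of signs = 1

1


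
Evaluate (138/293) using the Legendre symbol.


p = 293 is prime, so compute (138/293) with the reciprocity algorithm (Jacobi-symbol steps: pull out 2s via (2/n), flip via reciprocity, reduce):
  pull out 2: (2/293) = -1  (since 293 mod 8 = 5)
  reciprocity: (69/293) -> +(293/69)
  reduce: (17/69)
  reciprocity: (17/69) -> +(69/17)
  reduce: (1/17)
  (1/17) = 1
Product of signs = -1
(138/293) = -1

-1


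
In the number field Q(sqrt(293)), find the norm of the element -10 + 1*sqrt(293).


N(a + b*sqrt(d)) = a^2 - d*b^2
= (-10)^2 - (293)*(1)^2
= 100 - 293
= -193

-193


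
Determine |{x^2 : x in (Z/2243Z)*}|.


For prime p, the number of non-zero quadratic residues is (p-1)/2.
= (2243-1)/2
= 1121

1121


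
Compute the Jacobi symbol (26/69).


Compute (26/69) via quadratic reciprocity:
  pull out 2: (2/69) = -1  (since 69 mod 8 = 5)
  reciprocity: (13/69) -> +(69/13)
  reduce: (4/13)
  pull out 2: (2/13) = -1  (since 13 mod 8 = 5)
  pull out 2: (2/13) = -1  (since 13 mod 8 = 5)
  (1/13) = 1
Product of signs = -1

-1


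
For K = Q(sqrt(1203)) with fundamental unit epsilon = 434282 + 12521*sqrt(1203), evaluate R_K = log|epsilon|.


epsilon = 434282 + 12521*sqrt(1203)
= 868564.0000
R = ln(868564.0000)
= 13.6746

13.6746


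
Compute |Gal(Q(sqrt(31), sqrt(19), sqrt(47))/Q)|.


The 3 square roots of distinct primes are multiplicatively independent over Q,
so [K:Q] = 2^3 and Gal(K/Q) is isomorphic to (Z/2Z)^3.
|Gal| = 2^3 = 8

8


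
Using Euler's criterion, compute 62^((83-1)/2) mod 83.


p = 83 is prime and the exponent is (p-1)/2 = 41, so by Euler's criterion 62^41 = (62/83) = +1 or -1 mod 83.
Compute by square-and-multiply:
  41 = 32 + 8 + 1 (binary 101001)
  Repeated squaring mod 83: 62^1 = 62, 62^2 = 26, 62^4 = 12, 62^8 = 61, 62^16 = 69, 62^32 = 30
  62^41 = 62^32 * 62^8 * 62^1 = 30 * 61 * 62 mod 83
    30 * 61 = 1830 = 4 mod 83
    4 * 62 = 248 = 82 mod 83
  62^41 = 82 mod 83
Result 82 = p - 1 = -1 mod 83: 62 is a quadratic non-residue mod 83. As a residue in [0, p-1] the value is 82.
62^41 mod 83 = 82

82


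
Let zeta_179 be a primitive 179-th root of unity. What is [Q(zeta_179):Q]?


The degree equals Euler's totient phi(179).
179 = 179
phi(179) = 178

178


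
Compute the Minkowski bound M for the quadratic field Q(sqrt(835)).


d = 835, d mod 4 = 3, so disc(K) = 4d = 3340; |disc(K)| = 3340
Real quadratic field, so n = 2, s = r2 = 0, r1 = 2
M = (n!/n^n) * (4/pi)^s * sqrt(|disc(K)|) = (2!/2^2) * (4/pi)^0 * sqrt(3340)
= 0.5 * 1.000000 * 57.792733
= 28.8964

28.8964


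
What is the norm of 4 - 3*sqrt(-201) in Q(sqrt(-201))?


N(a + b*sqrt(d)) = a^2 - d*b^2
= (4)^2 - (-201)*(-3)^2
= 16 + 1809
= 1825

1825


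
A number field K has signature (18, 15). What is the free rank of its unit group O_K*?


By Dirichlet's unit theorem:
rank = r1 + r2 - 1
= 18 + 15 - 1
= 32

32


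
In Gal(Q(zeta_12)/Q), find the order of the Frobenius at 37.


The Frobenius at p in Gal(Q(zeta_n)/Q) = (Z/nZ)* is the class of p, so its order is ord_12(37), the smallest k >= 1 with 37^k = 1 mod 12.
n = 12 = 2^2 * 3, phi(12) = 4; the order divides phi(n).
Divisors of 4: 1, 2, 4
Repeated squaring mod 12: 37^1 = 1, 37^2 = 1, 37^4 = 1
Test divisors in increasing order:
  k=1: 37^1 = 1 mod 12  <- first divisor giving 1
Order = 1

1


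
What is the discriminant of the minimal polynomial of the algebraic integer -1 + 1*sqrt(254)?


The element -1 + 1*sqrt(254) has minimal polynomial:
x^2 + 2*x - 253
Discriminant = (2)^2 - 4*(-253)
= 4 + 1012
= 1016

1016


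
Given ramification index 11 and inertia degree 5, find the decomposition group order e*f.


|D_P| = e * f
= 11 * 5
= 55

55


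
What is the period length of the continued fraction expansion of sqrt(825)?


Run the CF algorithm for sqrt(825).
a_0 = floor(sqrt(825)) = 28; set m_0=0, q_0=1.
Recurrence: m' = q*a - m,  q' = (d - m'^2)/q,  a' = floor((a_0 + m')/q').
  step 1: m=28, q=41, a=1
  step 2: m=13, q=16, a=2
  step 3: m=19, q=29, a=1
  step 4: m=10, q=25, a=1
  step 5: m=15, q=24, a=1
  step 6: m=9, q=31, a=1
  step 7: m=22, q=11, a=4
  step 8: m=22, q=31, a=1
  step 9: m=9, q=24, a=1
  step 10: m=15, q=25, a=1
  step 11: m=10, q=29, a=1
  step 12: m=19, q=16, a=2
  step 13: m=13, q=41, a=1
  step 14: m=28, q=1, a=56
a_14 = 2*a_0 = 56, so the period closes here.
sqrt(825) = [28; 1, 2, 1, 1, 1, 1, 4, 1, 1, 1, 1, 2, 1, 56]
Period length = 14

14


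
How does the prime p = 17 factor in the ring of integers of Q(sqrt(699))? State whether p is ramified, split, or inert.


K = Q(sqrt(699)). Since d mod 4 = 3, disc(K) = 2796.
Check p | disc: 2796 mod 17 = 8.
p does not divide disc. Compute Legendre symbol (d/p):
2^((17-1)/2) mod 17 = 1
(d/p) = 1, so p splits: (p) = P*P' with e=1, f=1, g=2.
Therefore p is split.

split


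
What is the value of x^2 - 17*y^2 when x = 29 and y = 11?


x^2 - d*y^2
= 29^2 - 17*11^2
= 841 - 2057
= -1216

-1216


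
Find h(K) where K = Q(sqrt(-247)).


K = Q(sqrt(-247)). d mod 4 = 1, so D = disc(K) = d = -247
h(K) equals the number of primitive reduced positive-definite forms (a, b, c) = a*x^2 + b*x*y + c*y^2 with b^2 - 4ac = D,
where reduced means |b| <= a <= c, with b >= 0 whenever |b| = a or a = c, and primitive means gcd(a, b, c) = 1.
Reduced forces 3a^2 <= |D| = 247, so 1 <= a <= 9; b must have the parity of D, and c = (b^2 - D)/(4a) must be an integer >= a.
Enumerate a = 1..9, b in [-a, a]:
  a=1: (1, 1, 62)  [1]
  a=2: (2, -1, 31), (2, 1, 31)  [2]
  a=3: none
  a=4: (4, -3, 16), (4, 3, 16)  [2]
  a=5..7: none
  a=8: (8, 3, 8)  [1]
  a=9: none
Total reduced forms: 1 + 2 + 2 + 1 = 6
h = 6

6


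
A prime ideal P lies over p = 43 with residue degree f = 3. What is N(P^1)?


N(P^a) = p^(a*f)
= 43^(1*3)
= 43^3
= 79507

79507


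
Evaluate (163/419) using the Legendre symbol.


p = 419 is prime, so compute (163/419) with the reciprocity algorithm (Jacobi-symbol steps: pull out 2s via (2/n), flip via reciprocity, reduce):
  reciprocity: (163/419) -> -(419/163)
  reduce: (93/163)
  reciprocity: (93/163) -> +(163/93)
  reduce: (70/93)
  pull out 2: (2/93) = -1  (since 93 mod 8 = 5)
  reciprocity: (35/93) -> +(93/35)
  reduce: (23/35)
  reciprocity: (23/35) -> -(35/23)
  reduce: (12/23)
  pull out 2: (2/23) = +1  (since 23 mod 8 = 7)
  pull out 2: (2/23) = +1  (since 23 mod 8 = 7)
  reciprocity: (3/23) -> -(23/3)
  reduce: (2/3)
  pull out 2: (2/3) = -1  (since 3 mod 8 = 3)
  (1/3) = 1
Product of signs = -1
(163/419) = -1

-1


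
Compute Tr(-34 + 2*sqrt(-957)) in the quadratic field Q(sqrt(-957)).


Tr(a + b*sqrt(d)) = (a + b*sqrt(d)) + (a - b*sqrt(d)) = 2a
= 2 * (-34)
= -68

-68


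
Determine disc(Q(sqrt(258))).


For K = Q(sqrt(d)) with d squarefree: disc(K) = d if d = 1 mod 4, and disc(K) = 4d if d = 2 or 3 mod 4.
Here d = 258, and d mod 4 = 2.
d = 2 mod 4, not 1 (O_K = Z[sqrt(d)]), so disc(K) = 4d = 4 * (258) = 1032

1032


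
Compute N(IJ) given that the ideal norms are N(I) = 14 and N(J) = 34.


N(IJ) = N(I) * N(J)
= 14 * 34
= 476

476


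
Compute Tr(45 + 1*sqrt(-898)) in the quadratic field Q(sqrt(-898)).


Tr(a + b*sqrt(d)) = (a + b*sqrt(d)) + (a - b*sqrt(d)) = 2a
= 2 * (45)
= 90

90


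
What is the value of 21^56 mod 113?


p = 113 is prime and the exponent is (p-1)/2 = 56, so by Euler's criterion 21^56 = (21/113) = +1 or -1 mod 113.
Compute by square-and-multiply:
  56 = 32 + 16 + 8 (binary 111000)
  Repeated squaring mod 113: 21^1 = 21, 21^2 = 102, 21^4 = 8, 21^8 = 64, 21^16 = 28, 21^32 = 106
  21^56 = 21^32 * 21^16 * 21^8 = 106 * 28 * 64 mod 113
    106 * 28 = 2968 = 30 mod 113
    30 * 64 = 1920 = 112 mod 113
  21^56 = 112 mod 113
Result 112 = p - 1 = -1 mod 113: 21 is a quadratic non-residue mod 113. As a residue in [0, p-1] the value is 112.
21^56 mod 113 = 112

112
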